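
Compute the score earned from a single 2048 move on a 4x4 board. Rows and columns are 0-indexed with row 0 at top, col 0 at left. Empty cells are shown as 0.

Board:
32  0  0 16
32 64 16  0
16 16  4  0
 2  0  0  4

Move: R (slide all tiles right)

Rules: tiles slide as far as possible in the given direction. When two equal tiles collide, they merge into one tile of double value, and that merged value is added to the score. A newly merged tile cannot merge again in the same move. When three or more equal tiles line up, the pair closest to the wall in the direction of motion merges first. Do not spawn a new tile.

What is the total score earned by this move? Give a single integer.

Answer: 32

Derivation:
Slide right:
row 0: [32, 0, 0, 16] -> [0, 0, 32, 16]  score +0 (running 0)
row 1: [32, 64, 16, 0] -> [0, 32, 64, 16]  score +0 (running 0)
row 2: [16, 16, 4, 0] -> [0, 0, 32, 4]  score +32 (running 32)
row 3: [2, 0, 0, 4] -> [0, 0, 2, 4]  score +0 (running 32)
Board after move:
 0  0 32 16
 0 32 64 16
 0  0 32  4
 0  0  2  4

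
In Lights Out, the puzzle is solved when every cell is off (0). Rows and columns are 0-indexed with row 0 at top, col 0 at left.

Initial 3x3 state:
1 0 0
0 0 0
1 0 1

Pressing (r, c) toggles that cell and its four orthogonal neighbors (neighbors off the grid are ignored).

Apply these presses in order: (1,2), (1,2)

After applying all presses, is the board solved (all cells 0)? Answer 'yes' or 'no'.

Answer: no

Derivation:
After press 1 at (1,2):
1 0 1
0 1 1
1 0 0

After press 2 at (1,2):
1 0 0
0 0 0
1 0 1

Lights still on: 3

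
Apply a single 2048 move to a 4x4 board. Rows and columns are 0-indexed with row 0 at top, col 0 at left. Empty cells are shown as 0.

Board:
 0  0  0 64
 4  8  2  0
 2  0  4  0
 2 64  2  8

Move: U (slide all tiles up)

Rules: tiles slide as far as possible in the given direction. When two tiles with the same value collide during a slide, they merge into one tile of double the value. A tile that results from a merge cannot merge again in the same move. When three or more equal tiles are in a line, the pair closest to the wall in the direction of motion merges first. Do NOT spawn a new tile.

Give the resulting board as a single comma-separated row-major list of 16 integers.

Answer: 4, 8, 2, 64, 4, 64, 4, 8, 0, 0, 2, 0, 0, 0, 0, 0

Derivation:
Slide up:
col 0: [0, 4, 2, 2] -> [4, 4, 0, 0]
col 1: [0, 8, 0, 64] -> [8, 64, 0, 0]
col 2: [0, 2, 4, 2] -> [2, 4, 2, 0]
col 3: [64, 0, 0, 8] -> [64, 8, 0, 0]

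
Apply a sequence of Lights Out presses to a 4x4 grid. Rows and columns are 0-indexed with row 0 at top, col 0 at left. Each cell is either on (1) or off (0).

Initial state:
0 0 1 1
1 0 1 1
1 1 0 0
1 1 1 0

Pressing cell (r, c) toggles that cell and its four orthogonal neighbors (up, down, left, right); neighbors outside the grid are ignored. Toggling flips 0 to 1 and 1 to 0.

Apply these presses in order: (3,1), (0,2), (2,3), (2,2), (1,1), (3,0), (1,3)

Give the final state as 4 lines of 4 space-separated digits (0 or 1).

After press 1 at (3,1):
0 0 1 1
1 0 1 1
1 0 0 0
0 0 0 0

After press 2 at (0,2):
0 1 0 0
1 0 0 1
1 0 0 0
0 0 0 0

After press 3 at (2,3):
0 1 0 0
1 0 0 0
1 0 1 1
0 0 0 1

After press 4 at (2,2):
0 1 0 0
1 0 1 0
1 1 0 0
0 0 1 1

After press 5 at (1,1):
0 0 0 0
0 1 0 0
1 0 0 0
0 0 1 1

After press 6 at (3,0):
0 0 0 0
0 1 0 0
0 0 0 0
1 1 1 1

After press 7 at (1,3):
0 0 0 1
0 1 1 1
0 0 0 1
1 1 1 1

Answer: 0 0 0 1
0 1 1 1
0 0 0 1
1 1 1 1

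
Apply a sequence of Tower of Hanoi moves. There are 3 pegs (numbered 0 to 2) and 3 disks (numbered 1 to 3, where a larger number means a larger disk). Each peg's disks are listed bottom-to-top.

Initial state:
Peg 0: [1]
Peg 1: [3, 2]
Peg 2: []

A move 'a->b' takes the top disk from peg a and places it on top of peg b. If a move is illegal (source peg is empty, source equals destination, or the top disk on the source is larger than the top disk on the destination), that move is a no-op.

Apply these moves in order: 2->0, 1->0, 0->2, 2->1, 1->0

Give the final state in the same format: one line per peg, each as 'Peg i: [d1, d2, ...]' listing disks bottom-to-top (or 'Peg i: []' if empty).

Answer: Peg 0: [1]
Peg 1: [3, 2]
Peg 2: []

Derivation:
After move 1 (2->0):
Peg 0: [1]
Peg 1: [3, 2]
Peg 2: []

After move 2 (1->0):
Peg 0: [1]
Peg 1: [3, 2]
Peg 2: []

After move 3 (0->2):
Peg 0: []
Peg 1: [3, 2]
Peg 2: [1]

After move 4 (2->1):
Peg 0: []
Peg 1: [3, 2, 1]
Peg 2: []

After move 5 (1->0):
Peg 0: [1]
Peg 1: [3, 2]
Peg 2: []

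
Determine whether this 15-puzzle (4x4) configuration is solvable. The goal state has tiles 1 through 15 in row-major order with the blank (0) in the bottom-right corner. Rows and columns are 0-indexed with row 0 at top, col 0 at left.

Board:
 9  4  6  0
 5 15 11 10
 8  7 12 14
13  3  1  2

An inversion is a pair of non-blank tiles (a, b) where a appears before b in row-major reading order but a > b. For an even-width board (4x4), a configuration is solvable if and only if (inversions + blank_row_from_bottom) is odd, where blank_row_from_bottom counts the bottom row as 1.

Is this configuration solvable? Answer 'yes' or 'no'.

Answer: no

Derivation:
Inversions: 58
Blank is in row 0 (0-indexed from top), which is row 4 counting from the bottom (bottom = 1).
58 + 4 = 62, which is even, so the puzzle is not solvable.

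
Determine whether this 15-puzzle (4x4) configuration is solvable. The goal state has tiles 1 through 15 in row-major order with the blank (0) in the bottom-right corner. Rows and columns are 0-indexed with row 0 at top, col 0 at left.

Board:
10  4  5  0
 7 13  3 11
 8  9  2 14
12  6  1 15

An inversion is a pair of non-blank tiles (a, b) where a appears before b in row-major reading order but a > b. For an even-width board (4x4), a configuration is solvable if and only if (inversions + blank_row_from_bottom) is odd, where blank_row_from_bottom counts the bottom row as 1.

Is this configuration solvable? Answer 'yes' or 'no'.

Answer: yes

Derivation:
Inversions: 47
Blank is in row 0 (0-indexed from top), which is row 4 counting from the bottom (bottom = 1).
47 + 4 = 51, which is odd, so the puzzle is solvable.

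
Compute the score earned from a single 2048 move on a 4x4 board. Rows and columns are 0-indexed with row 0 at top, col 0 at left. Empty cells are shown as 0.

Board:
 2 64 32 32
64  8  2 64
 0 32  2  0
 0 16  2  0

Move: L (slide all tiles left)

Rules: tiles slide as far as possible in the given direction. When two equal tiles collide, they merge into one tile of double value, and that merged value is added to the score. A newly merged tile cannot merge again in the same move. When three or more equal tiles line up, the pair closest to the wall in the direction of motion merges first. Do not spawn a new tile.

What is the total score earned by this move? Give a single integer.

Slide left:
row 0: [2, 64, 32, 32] -> [2, 64, 64, 0]  score +64 (running 64)
row 1: [64, 8, 2, 64] -> [64, 8, 2, 64]  score +0 (running 64)
row 2: [0, 32, 2, 0] -> [32, 2, 0, 0]  score +0 (running 64)
row 3: [0, 16, 2, 0] -> [16, 2, 0, 0]  score +0 (running 64)
Board after move:
 2 64 64  0
64  8  2 64
32  2  0  0
16  2  0  0

Answer: 64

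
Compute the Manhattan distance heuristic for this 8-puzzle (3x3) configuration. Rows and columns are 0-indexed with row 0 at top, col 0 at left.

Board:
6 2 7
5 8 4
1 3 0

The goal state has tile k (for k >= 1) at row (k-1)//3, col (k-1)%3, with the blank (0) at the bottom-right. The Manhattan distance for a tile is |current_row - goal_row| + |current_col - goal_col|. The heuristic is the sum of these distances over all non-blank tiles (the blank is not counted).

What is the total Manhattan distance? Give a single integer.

Answer: 16

Derivation:
Tile 6: (0,0)->(1,2) = 3
Tile 2: (0,1)->(0,1) = 0
Tile 7: (0,2)->(2,0) = 4
Tile 5: (1,0)->(1,1) = 1
Tile 8: (1,1)->(2,1) = 1
Tile 4: (1,2)->(1,0) = 2
Tile 1: (2,0)->(0,0) = 2
Tile 3: (2,1)->(0,2) = 3
Sum: 3 + 0 + 4 + 1 + 1 + 2 + 2 + 3 = 16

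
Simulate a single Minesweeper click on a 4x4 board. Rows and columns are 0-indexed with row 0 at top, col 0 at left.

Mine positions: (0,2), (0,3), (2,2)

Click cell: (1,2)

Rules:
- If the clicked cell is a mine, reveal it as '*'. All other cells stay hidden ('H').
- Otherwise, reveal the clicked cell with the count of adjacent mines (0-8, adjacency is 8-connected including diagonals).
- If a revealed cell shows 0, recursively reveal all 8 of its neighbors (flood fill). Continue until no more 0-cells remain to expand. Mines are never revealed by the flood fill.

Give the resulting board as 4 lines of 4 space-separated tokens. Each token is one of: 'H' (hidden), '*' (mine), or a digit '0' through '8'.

H H H H
H H 3 H
H H H H
H H H H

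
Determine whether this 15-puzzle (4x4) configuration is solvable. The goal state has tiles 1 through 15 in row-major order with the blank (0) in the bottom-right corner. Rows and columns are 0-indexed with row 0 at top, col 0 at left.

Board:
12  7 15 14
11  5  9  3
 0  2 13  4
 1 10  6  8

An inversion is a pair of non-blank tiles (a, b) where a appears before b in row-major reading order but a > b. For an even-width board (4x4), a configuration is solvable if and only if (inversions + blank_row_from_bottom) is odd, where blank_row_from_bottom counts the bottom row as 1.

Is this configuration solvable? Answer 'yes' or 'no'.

Inversions: 70
Blank is in row 2 (0-indexed from top), which is row 2 counting from the bottom (bottom = 1).
70 + 2 = 72, which is even, so the puzzle is not solvable.

Answer: no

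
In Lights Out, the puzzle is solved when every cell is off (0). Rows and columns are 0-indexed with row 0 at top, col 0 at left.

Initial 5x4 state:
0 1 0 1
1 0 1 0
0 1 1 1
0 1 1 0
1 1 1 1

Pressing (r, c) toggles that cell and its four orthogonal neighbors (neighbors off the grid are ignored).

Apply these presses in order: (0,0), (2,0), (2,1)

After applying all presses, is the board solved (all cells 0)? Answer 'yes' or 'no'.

After press 1 at (0,0):
1 0 0 1
0 0 1 0
0 1 1 1
0 1 1 0
1 1 1 1

After press 2 at (2,0):
1 0 0 1
1 0 1 0
1 0 1 1
1 1 1 0
1 1 1 1

After press 3 at (2,1):
1 0 0 1
1 1 1 0
0 1 0 1
1 0 1 0
1 1 1 1

Lights still on: 13

Answer: no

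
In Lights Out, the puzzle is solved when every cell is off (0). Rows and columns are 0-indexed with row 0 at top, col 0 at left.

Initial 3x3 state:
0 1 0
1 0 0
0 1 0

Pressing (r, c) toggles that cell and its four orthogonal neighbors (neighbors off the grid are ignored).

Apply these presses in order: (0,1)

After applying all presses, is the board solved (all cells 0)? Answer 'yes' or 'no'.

Answer: no

Derivation:
After press 1 at (0,1):
1 0 1
1 1 0
0 1 0

Lights still on: 5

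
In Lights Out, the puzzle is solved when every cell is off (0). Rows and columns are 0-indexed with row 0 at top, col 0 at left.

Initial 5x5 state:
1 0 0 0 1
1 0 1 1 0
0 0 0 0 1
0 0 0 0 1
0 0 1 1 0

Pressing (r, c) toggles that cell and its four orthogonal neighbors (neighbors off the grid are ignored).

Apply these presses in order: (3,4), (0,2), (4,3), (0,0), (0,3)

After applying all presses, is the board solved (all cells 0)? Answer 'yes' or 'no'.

After press 1 at (3,4):
1 0 0 0 1
1 0 1 1 0
0 0 0 0 0
0 0 0 1 0
0 0 1 1 1

After press 2 at (0,2):
1 1 1 1 1
1 0 0 1 0
0 0 0 0 0
0 0 0 1 0
0 0 1 1 1

After press 3 at (4,3):
1 1 1 1 1
1 0 0 1 0
0 0 0 0 0
0 0 0 0 0
0 0 0 0 0

After press 4 at (0,0):
0 0 1 1 1
0 0 0 1 0
0 0 0 0 0
0 0 0 0 0
0 0 0 0 0

After press 5 at (0,3):
0 0 0 0 0
0 0 0 0 0
0 0 0 0 0
0 0 0 0 0
0 0 0 0 0

Lights still on: 0

Answer: yes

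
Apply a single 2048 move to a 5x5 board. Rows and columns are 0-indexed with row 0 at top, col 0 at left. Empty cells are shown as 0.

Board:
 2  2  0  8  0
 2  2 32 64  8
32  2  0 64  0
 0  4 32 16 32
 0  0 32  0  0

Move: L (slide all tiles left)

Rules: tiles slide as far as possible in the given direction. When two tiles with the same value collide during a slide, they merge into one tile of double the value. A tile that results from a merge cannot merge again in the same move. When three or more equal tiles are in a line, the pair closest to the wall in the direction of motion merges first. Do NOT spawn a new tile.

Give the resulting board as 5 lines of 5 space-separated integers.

Answer:  4  8  0  0  0
 4 32 64  8  0
32  2 64  0  0
 4 32 16 32  0
32  0  0  0  0

Derivation:
Slide left:
row 0: [2, 2, 0, 8, 0] -> [4, 8, 0, 0, 0]
row 1: [2, 2, 32, 64, 8] -> [4, 32, 64, 8, 0]
row 2: [32, 2, 0, 64, 0] -> [32, 2, 64, 0, 0]
row 3: [0, 4, 32, 16, 32] -> [4, 32, 16, 32, 0]
row 4: [0, 0, 32, 0, 0] -> [32, 0, 0, 0, 0]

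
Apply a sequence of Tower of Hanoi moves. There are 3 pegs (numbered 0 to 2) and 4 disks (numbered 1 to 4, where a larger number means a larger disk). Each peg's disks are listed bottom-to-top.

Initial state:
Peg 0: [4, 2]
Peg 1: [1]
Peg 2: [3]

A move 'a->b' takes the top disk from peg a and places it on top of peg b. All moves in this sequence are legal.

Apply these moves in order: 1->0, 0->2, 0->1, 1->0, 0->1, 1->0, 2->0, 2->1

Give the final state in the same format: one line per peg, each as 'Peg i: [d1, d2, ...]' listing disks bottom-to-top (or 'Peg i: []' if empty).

Answer: Peg 0: [4, 2, 1]
Peg 1: [3]
Peg 2: []

Derivation:
After move 1 (1->0):
Peg 0: [4, 2, 1]
Peg 1: []
Peg 2: [3]

After move 2 (0->2):
Peg 0: [4, 2]
Peg 1: []
Peg 2: [3, 1]

After move 3 (0->1):
Peg 0: [4]
Peg 1: [2]
Peg 2: [3, 1]

After move 4 (1->0):
Peg 0: [4, 2]
Peg 1: []
Peg 2: [3, 1]

After move 5 (0->1):
Peg 0: [4]
Peg 1: [2]
Peg 2: [3, 1]

After move 6 (1->0):
Peg 0: [4, 2]
Peg 1: []
Peg 2: [3, 1]

After move 7 (2->0):
Peg 0: [4, 2, 1]
Peg 1: []
Peg 2: [3]

After move 8 (2->1):
Peg 0: [4, 2, 1]
Peg 1: [3]
Peg 2: []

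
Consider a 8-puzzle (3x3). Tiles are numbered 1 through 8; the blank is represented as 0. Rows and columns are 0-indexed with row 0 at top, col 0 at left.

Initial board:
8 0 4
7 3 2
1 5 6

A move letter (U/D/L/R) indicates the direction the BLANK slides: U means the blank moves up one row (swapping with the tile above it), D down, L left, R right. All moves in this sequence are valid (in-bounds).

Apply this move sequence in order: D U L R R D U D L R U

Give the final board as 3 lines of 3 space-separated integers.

After move 1 (D):
8 3 4
7 0 2
1 5 6

After move 2 (U):
8 0 4
7 3 2
1 5 6

After move 3 (L):
0 8 4
7 3 2
1 5 6

After move 4 (R):
8 0 4
7 3 2
1 5 6

After move 5 (R):
8 4 0
7 3 2
1 5 6

After move 6 (D):
8 4 2
7 3 0
1 5 6

After move 7 (U):
8 4 0
7 3 2
1 5 6

After move 8 (D):
8 4 2
7 3 0
1 5 6

After move 9 (L):
8 4 2
7 0 3
1 5 6

After move 10 (R):
8 4 2
7 3 0
1 5 6

After move 11 (U):
8 4 0
7 3 2
1 5 6

Answer: 8 4 0
7 3 2
1 5 6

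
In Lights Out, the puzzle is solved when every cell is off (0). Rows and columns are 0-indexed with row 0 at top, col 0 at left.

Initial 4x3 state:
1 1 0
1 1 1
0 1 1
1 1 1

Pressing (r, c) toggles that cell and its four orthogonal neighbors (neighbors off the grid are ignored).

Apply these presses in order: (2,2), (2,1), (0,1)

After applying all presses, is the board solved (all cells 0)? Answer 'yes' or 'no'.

Answer: no

Derivation:
After press 1 at (2,2):
1 1 0
1 1 0
0 0 0
1 1 0

After press 2 at (2,1):
1 1 0
1 0 0
1 1 1
1 0 0

After press 3 at (0,1):
0 0 1
1 1 0
1 1 1
1 0 0

Lights still on: 7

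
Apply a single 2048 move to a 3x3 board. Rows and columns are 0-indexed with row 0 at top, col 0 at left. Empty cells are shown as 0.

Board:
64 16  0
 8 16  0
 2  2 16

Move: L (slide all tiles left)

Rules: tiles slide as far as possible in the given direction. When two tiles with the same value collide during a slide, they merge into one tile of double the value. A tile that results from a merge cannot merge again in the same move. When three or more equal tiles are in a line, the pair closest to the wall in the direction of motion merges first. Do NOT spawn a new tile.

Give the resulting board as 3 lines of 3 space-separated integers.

Answer: 64 16  0
 8 16  0
 4 16  0

Derivation:
Slide left:
row 0: [64, 16, 0] -> [64, 16, 0]
row 1: [8, 16, 0] -> [8, 16, 0]
row 2: [2, 2, 16] -> [4, 16, 0]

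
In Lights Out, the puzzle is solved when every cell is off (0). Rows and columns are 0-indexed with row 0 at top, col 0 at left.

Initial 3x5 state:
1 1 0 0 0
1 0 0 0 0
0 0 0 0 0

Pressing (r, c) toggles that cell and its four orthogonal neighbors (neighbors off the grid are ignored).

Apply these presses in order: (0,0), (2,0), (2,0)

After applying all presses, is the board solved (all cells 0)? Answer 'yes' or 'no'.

Answer: yes

Derivation:
After press 1 at (0,0):
0 0 0 0 0
0 0 0 0 0
0 0 0 0 0

After press 2 at (2,0):
0 0 0 0 0
1 0 0 0 0
1 1 0 0 0

After press 3 at (2,0):
0 0 0 0 0
0 0 0 0 0
0 0 0 0 0

Lights still on: 0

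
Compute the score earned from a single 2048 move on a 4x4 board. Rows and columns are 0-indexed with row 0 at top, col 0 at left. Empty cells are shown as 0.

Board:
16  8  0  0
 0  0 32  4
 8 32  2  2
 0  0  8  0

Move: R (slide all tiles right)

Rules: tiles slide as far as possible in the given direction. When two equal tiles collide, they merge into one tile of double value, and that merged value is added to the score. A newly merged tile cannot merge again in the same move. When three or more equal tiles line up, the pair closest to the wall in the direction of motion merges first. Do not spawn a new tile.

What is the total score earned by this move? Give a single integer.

Slide right:
row 0: [16, 8, 0, 0] -> [0, 0, 16, 8]  score +0 (running 0)
row 1: [0, 0, 32, 4] -> [0, 0, 32, 4]  score +0 (running 0)
row 2: [8, 32, 2, 2] -> [0, 8, 32, 4]  score +4 (running 4)
row 3: [0, 0, 8, 0] -> [0, 0, 0, 8]  score +0 (running 4)
Board after move:
 0  0 16  8
 0  0 32  4
 0  8 32  4
 0  0  0  8

Answer: 4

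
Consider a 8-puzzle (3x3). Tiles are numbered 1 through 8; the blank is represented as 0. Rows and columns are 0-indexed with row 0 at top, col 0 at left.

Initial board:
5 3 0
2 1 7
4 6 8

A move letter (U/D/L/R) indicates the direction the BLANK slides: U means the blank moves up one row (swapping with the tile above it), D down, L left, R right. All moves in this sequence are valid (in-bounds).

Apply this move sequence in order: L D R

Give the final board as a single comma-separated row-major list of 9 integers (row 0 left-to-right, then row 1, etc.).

After move 1 (L):
5 0 3
2 1 7
4 6 8

After move 2 (D):
5 1 3
2 0 7
4 6 8

After move 3 (R):
5 1 3
2 7 0
4 6 8

Answer: 5, 1, 3, 2, 7, 0, 4, 6, 8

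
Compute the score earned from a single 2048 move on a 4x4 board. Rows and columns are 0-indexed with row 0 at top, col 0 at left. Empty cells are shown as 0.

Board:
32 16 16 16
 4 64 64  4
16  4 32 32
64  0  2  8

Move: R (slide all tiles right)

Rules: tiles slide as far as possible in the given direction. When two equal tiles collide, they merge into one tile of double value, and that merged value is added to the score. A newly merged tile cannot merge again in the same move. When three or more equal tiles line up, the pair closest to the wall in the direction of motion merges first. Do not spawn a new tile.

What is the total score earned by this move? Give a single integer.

Answer: 224

Derivation:
Slide right:
row 0: [32, 16, 16, 16] -> [0, 32, 16, 32]  score +32 (running 32)
row 1: [4, 64, 64, 4] -> [0, 4, 128, 4]  score +128 (running 160)
row 2: [16, 4, 32, 32] -> [0, 16, 4, 64]  score +64 (running 224)
row 3: [64, 0, 2, 8] -> [0, 64, 2, 8]  score +0 (running 224)
Board after move:
  0  32  16  32
  0   4 128   4
  0  16   4  64
  0  64   2   8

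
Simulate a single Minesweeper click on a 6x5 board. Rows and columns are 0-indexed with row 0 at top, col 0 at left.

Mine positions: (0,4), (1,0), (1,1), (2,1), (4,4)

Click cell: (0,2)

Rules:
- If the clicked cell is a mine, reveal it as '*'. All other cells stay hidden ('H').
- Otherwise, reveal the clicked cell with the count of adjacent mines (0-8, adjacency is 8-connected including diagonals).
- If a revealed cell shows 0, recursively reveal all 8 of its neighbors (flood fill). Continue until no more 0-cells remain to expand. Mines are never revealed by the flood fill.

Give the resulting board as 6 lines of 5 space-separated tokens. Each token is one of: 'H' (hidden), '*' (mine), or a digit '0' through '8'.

H H 1 H H
H H H H H
H H H H H
H H H H H
H H H H H
H H H H H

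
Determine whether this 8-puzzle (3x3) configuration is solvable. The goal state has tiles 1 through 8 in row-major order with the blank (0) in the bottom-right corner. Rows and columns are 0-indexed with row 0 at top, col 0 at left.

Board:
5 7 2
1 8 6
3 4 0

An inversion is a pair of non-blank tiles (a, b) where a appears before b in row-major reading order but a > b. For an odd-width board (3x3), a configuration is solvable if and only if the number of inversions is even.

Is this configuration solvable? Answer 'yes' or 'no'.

Answer: no

Derivation:
Inversions (pairs i<j in row-major order where tile[i] > tile[j] > 0): 15
15 is odd, so the puzzle is not solvable.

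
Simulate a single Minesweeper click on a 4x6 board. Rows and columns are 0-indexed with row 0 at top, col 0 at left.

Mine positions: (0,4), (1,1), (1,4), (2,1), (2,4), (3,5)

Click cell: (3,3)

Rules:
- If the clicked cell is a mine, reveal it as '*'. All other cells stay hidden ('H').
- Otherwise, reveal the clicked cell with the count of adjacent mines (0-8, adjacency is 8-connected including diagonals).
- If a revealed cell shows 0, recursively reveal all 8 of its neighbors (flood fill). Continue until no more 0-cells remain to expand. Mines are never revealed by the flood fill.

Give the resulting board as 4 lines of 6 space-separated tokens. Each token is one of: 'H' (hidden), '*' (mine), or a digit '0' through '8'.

H H H H H H
H H H H H H
H H H H H H
H H H 1 H H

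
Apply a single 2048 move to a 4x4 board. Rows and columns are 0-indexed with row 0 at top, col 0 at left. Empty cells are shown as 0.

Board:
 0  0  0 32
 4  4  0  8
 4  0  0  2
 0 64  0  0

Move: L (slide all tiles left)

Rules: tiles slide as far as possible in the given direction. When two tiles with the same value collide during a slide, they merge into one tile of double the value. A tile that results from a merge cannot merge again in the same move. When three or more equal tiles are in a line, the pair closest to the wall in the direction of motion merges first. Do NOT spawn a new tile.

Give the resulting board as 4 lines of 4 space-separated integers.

Slide left:
row 0: [0, 0, 0, 32] -> [32, 0, 0, 0]
row 1: [4, 4, 0, 8] -> [8, 8, 0, 0]
row 2: [4, 0, 0, 2] -> [4, 2, 0, 0]
row 3: [0, 64, 0, 0] -> [64, 0, 0, 0]

Answer: 32  0  0  0
 8  8  0  0
 4  2  0  0
64  0  0  0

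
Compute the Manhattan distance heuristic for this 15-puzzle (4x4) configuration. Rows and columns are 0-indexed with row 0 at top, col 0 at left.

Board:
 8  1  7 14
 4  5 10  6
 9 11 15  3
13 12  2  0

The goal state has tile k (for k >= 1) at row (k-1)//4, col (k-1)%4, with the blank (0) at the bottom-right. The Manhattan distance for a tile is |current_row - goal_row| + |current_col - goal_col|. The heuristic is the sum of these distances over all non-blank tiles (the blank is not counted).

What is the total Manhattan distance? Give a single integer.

Tile 8: (0,0)->(1,3) = 4
Tile 1: (0,1)->(0,0) = 1
Tile 7: (0,2)->(1,2) = 1
Tile 14: (0,3)->(3,1) = 5
Tile 4: (1,0)->(0,3) = 4
Tile 5: (1,1)->(1,0) = 1
Tile 10: (1,2)->(2,1) = 2
Tile 6: (1,3)->(1,1) = 2
Tile 9: (2,0)->(2,0) = 0
Tile 11: (2,1)->(2,2) = 1
Tile 15: (2,2)->(3,2) = 1
Tile 3: (2,3)->(0,2) = 3
Tile 13: (3,0)->(3,0) = 0
Tile 12: (3,1)->(2,3) = 3
Tile 2: (3,2)->(0,1) = 4
Sum: 4 + 1 + 1 + 5 + 4 + 1 + 2 + 2 + 0 + 1 + 1 + 3 + 0 + 3 + 4 = 32

Answer: 32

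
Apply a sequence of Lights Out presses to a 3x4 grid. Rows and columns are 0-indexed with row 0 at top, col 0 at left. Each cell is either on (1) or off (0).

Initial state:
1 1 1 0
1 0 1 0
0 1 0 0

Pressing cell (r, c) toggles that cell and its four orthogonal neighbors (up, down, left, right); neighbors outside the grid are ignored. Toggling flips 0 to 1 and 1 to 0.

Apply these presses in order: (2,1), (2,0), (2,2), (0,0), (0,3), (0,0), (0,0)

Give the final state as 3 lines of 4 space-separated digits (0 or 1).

Answer: 0 0 0 1
1 1 0 1
0 0 0 1

Derivation:
After press 1 at (2,1):
1 1 1 0
1 1 1 0
1 0 1 0

After press 2 at (2,0):
1 1 1 0
0 1 1 0
0 1 1 0

After press 3 at (2,2):
1 1 1 0
0 1 0 0
0 0 0 1

After press 4 at (0,0):
0 0 1 0
1 1 0 0
0 0 0 1

After press 5 at (0,3):
0 0 0 1
1 1 0 1
0 0 0 1

After press 6 at (0,0):
1 1 0 1
0 1 0 1
0 0 0 1

After press 7 at (0,0):
0 0 0 1
1 1 0 1
0 0 0 1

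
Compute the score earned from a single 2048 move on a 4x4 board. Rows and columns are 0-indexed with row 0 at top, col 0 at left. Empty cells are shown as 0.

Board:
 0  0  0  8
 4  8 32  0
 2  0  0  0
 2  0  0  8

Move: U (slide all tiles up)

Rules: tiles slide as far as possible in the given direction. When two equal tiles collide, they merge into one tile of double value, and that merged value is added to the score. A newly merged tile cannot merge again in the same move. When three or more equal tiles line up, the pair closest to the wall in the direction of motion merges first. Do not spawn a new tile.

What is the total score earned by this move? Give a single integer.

Slide up:
col 0: [0, 4, 2, 2] -> [4, 4, 0, 0]  score +4 (running 4)
col 1: [0, 8, 0, 0] -> [8, 0, 0, 0]  score +0 (running 4)
col 2: [0, 32, 0, 0] -> [32, 0, 0, 0]  score +0 (running 4)
col 3: [8, 0, 0, 8] -> [16, 0, 0, 0]  score +16 (running 20)
Board after move:
 4  8 32 16
 4  0  0  0
 0  0  0  0
 0  0  0  0

Answer: 20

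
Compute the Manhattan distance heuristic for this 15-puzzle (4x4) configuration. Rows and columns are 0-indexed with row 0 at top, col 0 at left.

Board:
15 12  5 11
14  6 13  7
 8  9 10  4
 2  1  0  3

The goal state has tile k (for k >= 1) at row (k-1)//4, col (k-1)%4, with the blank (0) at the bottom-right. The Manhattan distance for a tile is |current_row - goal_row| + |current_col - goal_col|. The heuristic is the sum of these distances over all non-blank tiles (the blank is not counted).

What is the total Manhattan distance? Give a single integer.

Tile 15: at (0,0), goal (3,2), distance |0-3|+|0-2| = 5
Tile 12: at (0,1), goal (2,3), distance |0-2|+|1-3| = 4
Tile 5: at (0,2), goal (1,0), distance |0-1|+|2-0| = 3
Tile 11: at (0,3), goal (2,2), distance |0-2|+|3-2| = 3
Tile 14: at (1,0), goal (3,1), distance |1-3|+|0-1| = 3
Tile 6: at (1,1), goal (1,1), distance |1-1|+|1-1| = 0
Tile 13: at (1,2), goal (3,0), distance |1-3|+|2-0| = 4
Tile 7: at (1,3), goal (1,2), distance |1-1|+|3-2| = 1
Tile 8: at (2,0), goal (1,3), distance |2-1|+|0-3| = 4
Tile 9: at (2,1), goal (2,0), distance |2-2|+|1-0| = 1
Tile 10: at (2,2), goal (2,1), distance |2-2|+|2-1| = 1
Tile 4: at (2,3), goal (0,3), distance |2-0|+|3-3| = 2
Tile 2: at (3,0), goal (0,1), distance |3-0|+|0-1| = 4
Tile 1: at (3,1), goal (0,0), distance |3-0|+|1-0| = 4
Tile 3: at (3,3), goal (0,2), distance |3-0|+|3-2| = 4
Sum: 5 + 4 + 3 + 3 + 3 + 0 + 4 + 1 + 4 + 1 + 1 + 2 + 4 + 4 + 4 = 43

Answer: 43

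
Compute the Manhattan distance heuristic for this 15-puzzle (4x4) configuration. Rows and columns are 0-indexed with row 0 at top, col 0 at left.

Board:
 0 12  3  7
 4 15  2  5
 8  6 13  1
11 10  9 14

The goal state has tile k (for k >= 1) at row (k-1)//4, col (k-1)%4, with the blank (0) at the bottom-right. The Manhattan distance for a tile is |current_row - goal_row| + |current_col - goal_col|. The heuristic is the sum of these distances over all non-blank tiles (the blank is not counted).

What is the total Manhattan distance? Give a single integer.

Tile 12: (0,1)->(2,3) = 4
Tile 3: (0,2)->(0,2) = 0
Tile 7: (0,3)->(1,2) = 2
Tile 4: (1,0)->(0,3) = 4
Tile 15: (1,1)->(3,2) = 3
Tile 2: (1,2)->(0,1) = 2
Tile 5: (1,3)->(1,0) = 3
Tile 8: (2,0)->(1,3) = 4
Tile 6: (2,1)->(1,1) = 1
Tile 13: (2,2)->(3,0) = 3
Tile 1: (2,3)->(0,0) = 5
Tile 11: (3,0)->(2,2) = 3
Tile 10: (3,1)->(2,1) = 1
Tile 9: (3,2)->(2,0) = 3
Tile 14: (3,3)->(3,1) = 2
Sum: 4 + 0 + 2 + 4 + 3 + 2 + 3 + 4 + 1 + 3 + 5 + 3 + 1 + 3 + 2 = 40

Answer: 40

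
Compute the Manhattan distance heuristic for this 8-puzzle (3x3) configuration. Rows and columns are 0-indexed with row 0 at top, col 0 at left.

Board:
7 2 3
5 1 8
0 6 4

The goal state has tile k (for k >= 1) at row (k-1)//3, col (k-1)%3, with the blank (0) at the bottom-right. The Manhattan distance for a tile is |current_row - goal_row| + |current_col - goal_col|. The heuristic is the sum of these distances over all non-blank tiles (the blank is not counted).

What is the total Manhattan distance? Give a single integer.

Answer: 12

Derivation:
Tile 7: (0,0)->(2,0) = 2
Tile 2: (0,1)->(0,1) = 0
Tile 3: (0,2)->(0,2) = 0
Tile 5: (1,0)->(1,1) = 1
Tile 1: (1,1)->(0,0) = 2
Tile 8: (1,2)->(2,1) = 2
Tile 6: (2,1)->(1,2) = 2
Tile 4: (2,2)->(1,0) = 3
Sum: 2 + 0 + 0 + 1 + 2 + 2 + 2 + 3 = 12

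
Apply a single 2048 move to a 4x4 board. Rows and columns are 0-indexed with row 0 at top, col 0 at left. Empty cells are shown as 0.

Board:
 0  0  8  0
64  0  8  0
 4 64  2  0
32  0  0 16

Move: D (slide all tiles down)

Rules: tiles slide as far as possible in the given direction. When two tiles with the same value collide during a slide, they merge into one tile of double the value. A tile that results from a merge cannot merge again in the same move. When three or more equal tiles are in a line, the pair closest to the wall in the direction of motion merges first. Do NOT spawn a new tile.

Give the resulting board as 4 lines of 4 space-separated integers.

Slide down:
col 0: [0, 64, 4, 32] -> [0, 64, 4, 32]
col 1: [0, 0, 64, 0] -> [0, 0, 0, 64]
col 2: [8, 8, 2, 0] -> [0, 0, 16, 2]
col 3: [0, 0, 0, 16] -> [0, 0, 0, 16]

Answer:  0  0  0  0
64  0  0  0
 4  0 16  0
32 64  2 16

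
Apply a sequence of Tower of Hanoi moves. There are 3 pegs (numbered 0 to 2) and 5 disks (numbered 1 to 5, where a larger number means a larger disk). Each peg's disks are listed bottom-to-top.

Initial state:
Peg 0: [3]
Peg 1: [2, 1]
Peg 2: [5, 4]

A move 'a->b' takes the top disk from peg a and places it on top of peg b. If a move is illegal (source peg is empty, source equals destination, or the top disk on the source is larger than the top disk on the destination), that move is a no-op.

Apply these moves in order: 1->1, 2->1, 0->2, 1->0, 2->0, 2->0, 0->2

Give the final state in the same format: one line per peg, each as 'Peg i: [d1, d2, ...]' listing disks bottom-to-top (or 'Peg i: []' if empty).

Answer: Peg 0: []
Peg 1: [2]
Peg 2: [5, 4, 3, 1]

Derivation:
After move 1 (1->1):
Peg 0: [3]
Peg 1: [2, 1]
Peg 2: [5, 4]

After move 2 (2->1):
Peg 0: [3]
Peg 1: [2, 1]
Peg 2: [5, 4]

After move 3 (0->2):
Peg 0: []
Peg 1: [2, 1]
Peg 2: [5, 4, 3]

After move 4 (1->0):
Peg 0: [1]
Peg 1: [2]
Peg 2: [5, 4, 3]

After move 5 (2->0):
Peg 0: [1]
Peg 1: [2]
Peg 2: [5, 4, 3]

After move 6 (2->0):
Peg 0: [1]
Peg 1: [2]
Peg 2: [5, 4, 3]

After move 7 (0->2):
Peg 0: []
Peg 1: [2]
Peg 2: [5, 4, 3, 1]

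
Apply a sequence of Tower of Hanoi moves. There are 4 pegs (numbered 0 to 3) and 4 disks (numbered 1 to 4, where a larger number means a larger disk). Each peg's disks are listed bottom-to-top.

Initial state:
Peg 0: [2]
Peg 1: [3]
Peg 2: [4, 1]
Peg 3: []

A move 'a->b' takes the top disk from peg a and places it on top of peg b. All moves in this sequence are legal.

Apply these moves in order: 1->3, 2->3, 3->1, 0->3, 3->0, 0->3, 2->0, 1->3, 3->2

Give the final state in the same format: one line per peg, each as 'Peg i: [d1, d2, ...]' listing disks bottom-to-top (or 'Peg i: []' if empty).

Answer: Peg 0: [4]
Peg 1: []
Peg 2: [1]
Peg 3: [3, 2]

Derivation:
After move 1 (1->3):
Peg 0: [2]
Peg 1: []
Peg 2: [4, 1]
Peg 3: [3]

After move 2 (2->3):
Peg 0: [2]
Peg 1: []
Peg 2: [4]
Peg 3: [3, 1]

After move 3 (3->1):
Peg 0: [2]
Peg 1: [1]
Peg 2: [4]
Peg 3: [3]

After move 4 (0->3):
Peg 0: []
Peg 1: [1]
Peg 2: [4]
Peg 3: [3, 2]

After move 5 (3->0):
Peg 0: [2]
Peg 1: [1]
Peg 2: [4]
Peg 3: [3]

After move 6 (0->3):
Peg 0: []
Peg 1: [1]
Peg 2: [4]
Peg 3: [3, 2]

After move 7 (2->0):
Peg 0: [4]
Peg 1: [1]
Peg 2: []
Peg 3: [3, 2]

After move 8 (1->3):
Peg 0: [4]
Peg 1: []
Peg 2: []
Peg 3: [3, 2, 1]

After move 9 (3->2):
Peg 0: [4]
Peg 1: []
Peg 2: [1]
Peg 3: [3, 2]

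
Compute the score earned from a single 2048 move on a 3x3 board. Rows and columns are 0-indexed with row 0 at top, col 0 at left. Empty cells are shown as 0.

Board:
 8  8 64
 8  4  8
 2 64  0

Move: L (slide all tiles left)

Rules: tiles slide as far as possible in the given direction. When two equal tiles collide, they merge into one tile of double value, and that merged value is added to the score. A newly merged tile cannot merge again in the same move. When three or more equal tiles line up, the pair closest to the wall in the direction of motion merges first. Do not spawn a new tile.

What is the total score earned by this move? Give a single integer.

Answer: 16

Derivation:
Slide left:
row 0: [8, 8, 64] -> [16, 64, 0]  score +16 (running 16)
row 1: [8, 4, 8] -> [8, 4, 8]  score +0 (running 16)
row 2: [2, 64, 0] -> [2, 64, 0]  score +0 (running 16)
Board after move:
16 64  0
 8  4  8
 2 64  0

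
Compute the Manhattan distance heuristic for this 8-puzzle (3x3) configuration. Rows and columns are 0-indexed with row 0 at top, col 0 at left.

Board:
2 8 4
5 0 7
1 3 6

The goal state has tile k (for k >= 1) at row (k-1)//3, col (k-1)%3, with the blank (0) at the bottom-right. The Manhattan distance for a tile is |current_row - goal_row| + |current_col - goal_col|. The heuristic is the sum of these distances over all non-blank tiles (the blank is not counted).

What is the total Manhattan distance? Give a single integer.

Tile 2: (0,0)->(0,1) = 1
Tile 8: (0,1)->(2,1) = 2
Tile 4: (0,2)->(1,0) = 3
Tile 5: (1,0)->(1,1) = 1
Tile 7: (1,2)->(2,0) = 3
Tile 1: (2,0)->(0,0) = 2
Tile 3: (2,1)->(0,2) = 3
Tile 6: (2,2)->(1,2) = 1
Sum: 1 + 2 + 3 + 1 + 3 + 2 + 3 + 1 = 16

Answer: 16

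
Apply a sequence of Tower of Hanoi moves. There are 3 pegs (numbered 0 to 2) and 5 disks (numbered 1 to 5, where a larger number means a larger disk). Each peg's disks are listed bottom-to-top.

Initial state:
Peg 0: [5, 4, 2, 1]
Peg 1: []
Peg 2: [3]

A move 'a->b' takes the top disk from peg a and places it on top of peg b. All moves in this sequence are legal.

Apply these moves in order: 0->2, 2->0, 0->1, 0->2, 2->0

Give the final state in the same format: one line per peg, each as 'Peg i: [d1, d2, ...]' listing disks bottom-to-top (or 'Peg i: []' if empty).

After move 1 (0->2):
Peg 0: [5, 4, 2]
Peg 1: []
Peg 2: [3, 1]

After move 2 (2->0):
Peg 0: [5, 4, 2, 1]
Peg 1: []
Peg 2: [3]

After move 3 (0->1):
Peg 0: [5, 4, 2]
Peg 1: [1]
Peg 2: [3]

After move 4 (0->2):
Peg 0: [5, 4]
Peg 1: [1]
Peg 2: [3, 2]

After move 5 (2->0):
Peg 0: [5, 4, 2]
Peg 1: [1]
Peg 2: [3]

Answer: Peg 0: [5, 4, 2]
Peg 1: [1]
Peg 2: [3]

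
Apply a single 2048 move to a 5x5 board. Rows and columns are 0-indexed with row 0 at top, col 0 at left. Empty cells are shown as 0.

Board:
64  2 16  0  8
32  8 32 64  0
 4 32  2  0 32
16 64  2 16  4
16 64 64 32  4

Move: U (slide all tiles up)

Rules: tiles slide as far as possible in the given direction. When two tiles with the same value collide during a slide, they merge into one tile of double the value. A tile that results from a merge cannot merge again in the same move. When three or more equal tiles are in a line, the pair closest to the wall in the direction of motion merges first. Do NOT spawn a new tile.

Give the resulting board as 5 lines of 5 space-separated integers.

Answer:  64   2  16  64   8
 32   8  32  16  32
  4  32   4  32   8
 32 128  64   0   0
  0   0   0   0   0

Derivation:
Slide up:
col 0: [64, 32, 4, 16, 16] -> [64, 32, 4, 32, 0]
col 1: [2, 8, 32, 64, 64] -> [2, 8, 32, 128, 0]
col 2: [16, 32, 2, 2, 64] -> [16, 32, 4, 64, 0]
col 3: [0, 64, 0, 16, 32] -> [64, 16, 32, 0, 0]
col 4: [8, 0, 32, 4, 4] -> [8, 32, 8, 0, 0]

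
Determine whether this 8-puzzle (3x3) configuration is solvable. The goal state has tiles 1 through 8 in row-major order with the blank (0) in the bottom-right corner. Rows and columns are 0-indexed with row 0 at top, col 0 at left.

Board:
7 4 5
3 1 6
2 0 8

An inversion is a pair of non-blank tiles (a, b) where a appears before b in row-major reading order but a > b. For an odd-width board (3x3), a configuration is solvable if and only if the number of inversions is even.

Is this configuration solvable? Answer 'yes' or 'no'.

Inversions (pairs i<j in row-major order where tile[i] > tile[j] > 0): 15
15 is odd, so the puzzle is not solvable.

Answer: no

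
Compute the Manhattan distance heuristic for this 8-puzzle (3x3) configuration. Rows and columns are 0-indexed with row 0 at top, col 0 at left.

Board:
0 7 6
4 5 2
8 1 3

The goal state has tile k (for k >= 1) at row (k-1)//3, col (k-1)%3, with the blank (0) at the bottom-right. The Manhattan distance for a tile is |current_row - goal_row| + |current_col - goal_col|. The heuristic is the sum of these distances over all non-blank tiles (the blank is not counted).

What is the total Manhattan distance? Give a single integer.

Answer: 12

Derivation:
Tile 7: at (0,1), goal (2,0), distance |0-2|+|1-0| = 3
Tile 6: at (0,2), goal (1,2), distance |0-1|+|2-2| = 1
Tile 4: at (1,0), goal (1,0), distance |1-1|+|0-0| = 0
Tile 5: at (1,1), goal (1,1), distance |1-1|+|1-1| = 0
Tile 2: at (1,2), goal (0,1), distance |1-0|+|2-1| = 2
Tile 8: at (2,0), goal (2,1), distance |2-2|+|0-1| = 1
Tile 1: at (2,1), goal (0,0), distance |2-0|+|1-0| = 3
Tile 3: at (2,2), goal (0,2), distance |2-0|+|2-2| = 2
Sum: 3 + 1 + 0 + 0 + 2 + 1 + 3 + 2 = 12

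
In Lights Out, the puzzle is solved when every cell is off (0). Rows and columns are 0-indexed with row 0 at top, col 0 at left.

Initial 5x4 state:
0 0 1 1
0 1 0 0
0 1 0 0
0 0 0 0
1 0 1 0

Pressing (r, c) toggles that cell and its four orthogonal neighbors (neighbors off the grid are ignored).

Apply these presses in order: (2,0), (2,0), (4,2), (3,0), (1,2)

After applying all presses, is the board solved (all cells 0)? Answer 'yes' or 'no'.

After press 1 at (2,0):
0 0 1 1
1 1 0 0
1 0 0 0
1 0 0 0
1 0 1 0

After press 2 at (2,0):
0 0 1 1
0 1 0 0
0 1 0 0
0 0 0 0
1 0 1 0

After press 3 at (4,2):
0 0 1 1
0 1 0 0
0 1 0 0
0 0 1 0
1 1 0 1

After press 4 at (3,0):
0 0 1 1
0 1 0 0
1 1 0 0
1 1 1 0
0 1 0 1

After press 5 at (1,2):
0 0 0 1
0 0 1 1
1 1 1 0
1 1 1 0
0 1 0 1

Lights still on: 11

Answer: no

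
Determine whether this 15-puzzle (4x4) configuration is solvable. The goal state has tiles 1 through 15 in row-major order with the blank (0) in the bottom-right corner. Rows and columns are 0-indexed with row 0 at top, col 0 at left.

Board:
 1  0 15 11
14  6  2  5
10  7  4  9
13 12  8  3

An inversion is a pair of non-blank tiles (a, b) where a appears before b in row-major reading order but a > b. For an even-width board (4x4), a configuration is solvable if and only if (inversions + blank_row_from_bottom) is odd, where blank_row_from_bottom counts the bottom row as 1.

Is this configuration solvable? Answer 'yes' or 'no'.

Answer: yes

Derivation:
Inversions: 55
Blank is in row 0 (0-indexed from top), which is row 4 counting from the bottom (bottom = 1).
55 + 4 = 59, which is odd, so the puzzle is solvable.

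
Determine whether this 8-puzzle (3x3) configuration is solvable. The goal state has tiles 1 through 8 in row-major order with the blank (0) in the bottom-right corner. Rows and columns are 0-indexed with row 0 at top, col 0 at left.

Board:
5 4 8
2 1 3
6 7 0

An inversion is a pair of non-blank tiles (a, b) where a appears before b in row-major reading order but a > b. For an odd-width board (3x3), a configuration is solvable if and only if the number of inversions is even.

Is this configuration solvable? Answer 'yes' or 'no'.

Inversions (pairs i<j in row-major order where tile[i] > tile[j] > 0): 13
13 is odd, so the puzzle is not solvable.

Answer: no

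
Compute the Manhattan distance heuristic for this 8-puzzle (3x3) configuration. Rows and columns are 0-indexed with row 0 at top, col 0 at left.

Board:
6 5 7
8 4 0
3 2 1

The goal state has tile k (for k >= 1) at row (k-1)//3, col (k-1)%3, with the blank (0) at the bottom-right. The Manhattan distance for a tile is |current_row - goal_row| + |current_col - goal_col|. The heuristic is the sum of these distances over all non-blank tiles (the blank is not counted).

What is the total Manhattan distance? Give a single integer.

Answer: 21

Derivation:
Tile 6: (0,0)->(1,2) = 3
Tile 5: (0,1)->(1,1) = 1
Tile 7: (0,2)->(2,0) = 4
Tile 8: (1,0)->(2,1) = 2
Tile 4: (1,1)->(1,0) = 1
Tile 3: (2,0)->(0,2) = 4
Tile 2: (2,1)->(0,1) = 2
Tile 1: (2,2)->(0,0) = 4
Sum: 3 + 1 + 4 + 2 + 1 + 4 + 2 + 4 = 21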